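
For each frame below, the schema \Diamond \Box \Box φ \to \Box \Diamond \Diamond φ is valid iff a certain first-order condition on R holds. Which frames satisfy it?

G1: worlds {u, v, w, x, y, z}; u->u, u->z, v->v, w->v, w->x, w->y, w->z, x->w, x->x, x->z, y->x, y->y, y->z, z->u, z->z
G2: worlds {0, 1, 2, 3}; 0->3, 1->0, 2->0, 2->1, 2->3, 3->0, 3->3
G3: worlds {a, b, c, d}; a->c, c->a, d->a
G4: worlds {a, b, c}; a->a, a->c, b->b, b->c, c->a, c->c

The schema corresponds to a generalized confluence (Geach) condition: \forall x \forall y \forall z ((xRy \wedge xRz) \to \exists w (y R^2 w \wedge z R^2 w)).
G1: fails — wRv, wRy but no t with vR²t and yR²t.
G2: condition met.
G3: condition met.
G4: condition met.
Valid on: G2, G3, G4.

G2, G3, G4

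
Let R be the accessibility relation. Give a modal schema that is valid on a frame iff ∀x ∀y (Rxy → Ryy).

This is shift-reflexivity; the standard corresponding axiom is T□: □(□r → r).
Suppose □(□r→r) is valid. Take Rxy and set V(r)={w : Ryw}. Then at y, □r holds; since □(□r→r) at x, □r→r at y, so r at y, i.e. Ryy.

□(□r → r)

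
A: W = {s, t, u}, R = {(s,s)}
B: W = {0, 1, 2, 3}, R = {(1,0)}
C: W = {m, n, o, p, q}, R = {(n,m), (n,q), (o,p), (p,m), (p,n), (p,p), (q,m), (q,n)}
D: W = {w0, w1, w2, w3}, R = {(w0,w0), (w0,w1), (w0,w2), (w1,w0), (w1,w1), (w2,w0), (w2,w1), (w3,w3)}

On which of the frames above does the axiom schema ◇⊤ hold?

Frame correspondent (Sahlqvist): ∀x ∃y Rxy — i.e. seriality.
A: fails — world t has no successor.
B: fails — world 0 has no successor.
C: fails — world m has no successor.
D: satisfies the condition.
Valid on: D.

D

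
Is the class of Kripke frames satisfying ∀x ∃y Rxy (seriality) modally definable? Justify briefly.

The condition is seriality. A defining modal formula is □q → ◇q.
Suppose □q→◇q is valid. At any x set V(q)=W. Then □q at x, so ◇q at x, so x has a successor.

Definable; □q → ◇q defines it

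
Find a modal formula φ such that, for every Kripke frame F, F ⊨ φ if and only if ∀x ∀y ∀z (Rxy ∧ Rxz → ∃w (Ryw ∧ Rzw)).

A defining formula is ◇□q → □◇q (the .2 axiom).

◇□q → □◇q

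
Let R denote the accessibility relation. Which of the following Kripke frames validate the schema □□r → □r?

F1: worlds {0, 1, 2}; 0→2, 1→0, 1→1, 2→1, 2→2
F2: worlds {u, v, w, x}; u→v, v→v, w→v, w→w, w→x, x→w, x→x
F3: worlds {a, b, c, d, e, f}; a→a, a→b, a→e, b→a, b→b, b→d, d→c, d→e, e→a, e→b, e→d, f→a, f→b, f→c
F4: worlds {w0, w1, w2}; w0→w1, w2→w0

F1, F2

This is the axiom for density; its first-order frame correspondent is ∀x ∀y (Rxy → ∃z (Rxz ∧ Rzy)).
F1: satisfies the condition.
F2: satisfies the condition.
F3: fails — Rdc but no z with Rdz and Rzc.
F4: fails — Rw0w1 but no z with Rw0z and Rzw1.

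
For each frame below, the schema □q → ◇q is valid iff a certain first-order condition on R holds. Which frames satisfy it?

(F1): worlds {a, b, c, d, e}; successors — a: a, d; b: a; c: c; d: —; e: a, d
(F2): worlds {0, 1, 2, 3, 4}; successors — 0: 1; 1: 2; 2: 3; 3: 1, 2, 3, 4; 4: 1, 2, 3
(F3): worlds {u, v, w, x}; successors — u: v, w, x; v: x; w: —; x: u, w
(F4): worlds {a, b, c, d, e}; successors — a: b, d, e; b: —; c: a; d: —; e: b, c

The schema corresponds to seriality: ∀x ∃y Rxy.
(F1): fails — world d has no successor.
(F2): holds.
(F3): fails — world w has no successor.
(F4): fails — world b has no successor.

(F2)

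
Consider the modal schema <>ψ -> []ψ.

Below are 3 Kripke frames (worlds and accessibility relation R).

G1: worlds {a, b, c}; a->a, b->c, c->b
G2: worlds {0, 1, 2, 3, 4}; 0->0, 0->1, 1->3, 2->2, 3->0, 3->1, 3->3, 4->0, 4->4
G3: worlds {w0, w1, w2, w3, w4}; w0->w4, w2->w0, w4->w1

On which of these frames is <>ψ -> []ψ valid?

This is the axiom for partial functionality; its first-order frame correspondent is forall x forall y forall z (Rxy & Rxz -> y = z).
G1: satisfies the condition.
G2: fails — 0 sees both 0 and 1.
G3: satisfies the condition.

G1, G3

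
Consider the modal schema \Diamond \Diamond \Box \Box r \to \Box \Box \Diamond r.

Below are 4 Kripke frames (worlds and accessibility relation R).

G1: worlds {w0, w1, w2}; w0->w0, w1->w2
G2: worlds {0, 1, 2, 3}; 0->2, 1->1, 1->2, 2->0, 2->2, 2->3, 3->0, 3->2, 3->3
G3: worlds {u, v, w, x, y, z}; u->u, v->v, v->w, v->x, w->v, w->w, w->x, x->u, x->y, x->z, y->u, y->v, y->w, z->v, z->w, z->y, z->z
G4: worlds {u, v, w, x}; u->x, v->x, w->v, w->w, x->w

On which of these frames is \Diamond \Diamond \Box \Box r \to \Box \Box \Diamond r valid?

The schema corresponds to a generalized confluence (Geach) condition: \forall x \forall y \forall z ((x R^2 y \wedge x R^2 z) \to \exists w (y R^2 w \wedge zRw)).
G1: ✓.
G2: ✓.
G3: fails — vR²u, vR²v but no t with uR²t and vRt.
G4: fails — wR²v, wR²v but no t with vR²t and vRt.
Valid on: G1, G2.

G1, G2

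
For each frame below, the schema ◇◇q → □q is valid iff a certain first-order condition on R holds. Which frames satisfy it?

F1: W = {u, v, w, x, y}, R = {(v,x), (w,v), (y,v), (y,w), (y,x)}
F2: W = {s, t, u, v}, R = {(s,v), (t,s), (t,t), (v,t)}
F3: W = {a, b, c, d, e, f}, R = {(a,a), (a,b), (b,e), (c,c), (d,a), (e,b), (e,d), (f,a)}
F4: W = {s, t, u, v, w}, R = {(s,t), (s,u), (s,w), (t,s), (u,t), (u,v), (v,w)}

none

This is the axiom for a generalized confluence (Geach) condition; its first-order frame correspondent is ∀x ∀y ∀z ((xR²y ∧ xRz) → ∃w (y = w ∧ z = w)).
F1: fails — wR²x, wRv but x ≠ v.
F2: fails — sR²t, sRv but t ≠ v.
F3: fails — aR²a, aRb but a ≠ b.
F4: fails — sR²s, sRt but s ≠ t.
Valid on no frame.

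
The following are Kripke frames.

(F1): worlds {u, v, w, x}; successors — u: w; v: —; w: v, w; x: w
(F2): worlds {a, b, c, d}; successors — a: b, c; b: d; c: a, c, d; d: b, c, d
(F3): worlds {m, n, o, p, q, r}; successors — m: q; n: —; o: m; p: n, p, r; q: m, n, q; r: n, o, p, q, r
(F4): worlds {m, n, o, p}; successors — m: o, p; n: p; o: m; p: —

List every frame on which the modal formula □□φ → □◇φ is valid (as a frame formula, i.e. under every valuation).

(F2)

The schema corresponds to a generalized confluence (Geach) condition: ∀x ∀z (xRz → ∃w (xR²w ∧ zRw)).
(F1): fails — wRv but no t with wR²t and vRt.
(F2): condition met.
(F3): fails — pRn but no w with pR²w and nRw.
(F4): fails — mRp but no w with mR²w and pRw.
Valid on: (F2).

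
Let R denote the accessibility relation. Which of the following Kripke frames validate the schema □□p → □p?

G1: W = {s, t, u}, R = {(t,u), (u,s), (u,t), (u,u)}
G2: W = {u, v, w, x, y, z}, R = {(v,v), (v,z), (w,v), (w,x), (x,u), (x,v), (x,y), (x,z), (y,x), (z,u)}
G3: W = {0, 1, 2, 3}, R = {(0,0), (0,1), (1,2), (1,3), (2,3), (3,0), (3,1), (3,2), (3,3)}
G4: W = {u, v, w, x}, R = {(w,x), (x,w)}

G1, G3

The schema corresponds to density: ∀x ∀y (Rxy → ∃z (Rxz ∧ Rzy)).
G1: holds.
G2: fails — Ryx but no t with Ryt and Rtx.
G3: holds.
G4: fails — Rxw but no z with Rxz and Rzw.
Valid on: G1, G3.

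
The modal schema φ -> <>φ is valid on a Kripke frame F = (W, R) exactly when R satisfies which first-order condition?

This schema is equivalent to the T axiom □φ → φ.
Its frame correspondent is reflexivity — forall x Rxx.

reflexivity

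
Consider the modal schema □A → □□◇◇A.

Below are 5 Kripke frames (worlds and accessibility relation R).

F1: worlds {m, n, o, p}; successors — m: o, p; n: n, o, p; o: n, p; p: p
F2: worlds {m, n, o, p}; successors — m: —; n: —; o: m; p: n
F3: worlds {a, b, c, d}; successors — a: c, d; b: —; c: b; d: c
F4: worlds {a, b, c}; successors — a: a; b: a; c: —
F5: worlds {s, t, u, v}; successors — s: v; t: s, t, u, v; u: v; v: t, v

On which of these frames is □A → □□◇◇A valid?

Frame correspondent (Sahlqvist): ∀x ∀z (xR²z → ∃w (xRw ∧ zR²w)) — i.e. a generalized confluence (Geach) condition.
F1: ✓.
F2: ✓.
F3: fails — aR²b but no w with aRw and bR²w.
F4: ✓.
F5: ✓.

F1, F2, F4, F5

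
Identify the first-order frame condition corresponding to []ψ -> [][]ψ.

transitivity

Suppose □ψ→□□ψ is valid. Take Rxy, Ryz and set V(ψ)={w : Rxw}. Then □ψ at x, so □□ψ at x, so □ψ at y, so ψ at z, i.e. Rxz.
Conversely, on a frame with transitivity the schema holds at every world under every valuation.
So the correspondent is transitivity.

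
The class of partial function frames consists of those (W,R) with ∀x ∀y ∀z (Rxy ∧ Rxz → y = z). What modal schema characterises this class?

◇r → □r

The condition is partial functionality. The CD schema ◇r → □r defines it.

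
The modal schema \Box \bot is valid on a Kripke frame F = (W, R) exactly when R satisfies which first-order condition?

emptiness of R: \forall x \forall y \neg Rxy

□⊥ is valid iff no world has any successor (otherwise □⊥ fails at any world with one).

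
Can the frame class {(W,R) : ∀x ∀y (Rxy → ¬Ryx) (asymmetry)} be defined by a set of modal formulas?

Any modally definable frame class is closed under surjective bounded morphisms.
The 3-cycle (worlds a,b,c with a→b→c→a) is asymmetric. Mapping every world to a single reflexive point • is a surjective bounded morphism, and the reflexive point is not asymmetric (R•• but asymmetry requires ¬R••).
So the class is not modally definable.

No — not modally definable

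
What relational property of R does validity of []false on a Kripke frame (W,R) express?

□⊥ is valid iff no world has any successor (otherwise □⊥ fails at any world with one).

emptiness of R: forall x forall y ~Rxy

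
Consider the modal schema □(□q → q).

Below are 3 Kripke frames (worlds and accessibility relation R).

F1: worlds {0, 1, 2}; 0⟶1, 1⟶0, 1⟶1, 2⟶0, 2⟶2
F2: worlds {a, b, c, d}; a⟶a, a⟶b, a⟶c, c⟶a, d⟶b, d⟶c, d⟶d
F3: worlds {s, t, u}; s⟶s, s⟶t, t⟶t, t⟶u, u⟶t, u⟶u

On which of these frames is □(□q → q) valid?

F3

This is the axiom for shift-reflexivity; its first-order frame correspondent is ∀x ∀y (Rxy → Ryy).
F1: fails — R10 but not R00.
F2: fails — Rdc but not Rcc.
F3: satisfies the condition.
Valid on: F3.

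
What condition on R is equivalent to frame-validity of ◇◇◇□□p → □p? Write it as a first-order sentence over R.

This is a Sahlqvist (Geach-type) schema ◇^3□^2p → □^1◇^0p.
First-order correspondent: ∀x ∀y ∀z ((xR³y ∧ xRz) → ∃w (yR²w ∧ z = w)).

∀x ∀y ∀z ((xR³y ∧ xRz) → ∃w (yR²w ∧ z = w))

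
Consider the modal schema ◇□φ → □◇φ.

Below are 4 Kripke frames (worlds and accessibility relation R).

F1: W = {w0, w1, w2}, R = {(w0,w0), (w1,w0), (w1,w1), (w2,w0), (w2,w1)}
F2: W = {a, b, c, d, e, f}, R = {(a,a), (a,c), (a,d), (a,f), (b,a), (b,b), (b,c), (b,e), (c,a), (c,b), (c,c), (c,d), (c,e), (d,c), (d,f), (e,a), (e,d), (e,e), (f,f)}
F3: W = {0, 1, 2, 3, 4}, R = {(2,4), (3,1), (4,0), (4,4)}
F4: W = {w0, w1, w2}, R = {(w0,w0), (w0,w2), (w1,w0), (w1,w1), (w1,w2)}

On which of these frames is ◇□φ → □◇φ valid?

This is the axiom for convergence; its first-order frame correspondent is ∀x ∀y ∀z (Rxy ∧ Rxz → ∃w (Ryw ∧ Rzw)).
F1: condition met.
F2: fails — Raf and Rac but f and c have no common successor.
F3: fails — R31 and R31 but 1 and 1 have no common successor.
F4: fails — Rw0w2 and Rw0w2 but w2 and w2 have no common successor.
Valid on: F1.

F1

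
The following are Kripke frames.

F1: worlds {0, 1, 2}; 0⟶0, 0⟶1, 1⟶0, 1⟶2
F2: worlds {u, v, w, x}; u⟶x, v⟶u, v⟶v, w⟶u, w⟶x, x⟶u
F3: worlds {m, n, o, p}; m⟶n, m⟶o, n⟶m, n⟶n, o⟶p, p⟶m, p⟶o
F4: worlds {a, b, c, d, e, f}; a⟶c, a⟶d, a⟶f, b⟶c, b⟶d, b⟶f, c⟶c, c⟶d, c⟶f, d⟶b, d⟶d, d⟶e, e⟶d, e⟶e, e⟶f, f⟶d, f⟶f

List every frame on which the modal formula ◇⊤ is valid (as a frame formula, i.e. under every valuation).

F2, F3, F4

Frame correspondent (Sahlqvist): ∀x ∃y Rxy — i.e. seriality.
F1: fails — world 2 has no successor.
F2: ✓.
F3: ✓.
F4: ✓.
Valid on: F2, F3, F4.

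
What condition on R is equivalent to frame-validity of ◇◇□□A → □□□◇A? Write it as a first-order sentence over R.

This is a Sahlqvist (Geach-type) schema ◇^2□^2A → □^3◇^1A.
First-order correspondent: ∀x ∀y ∀z ((xR²y ∧ xR³z) → ∃w (yR²w ∧ zRw)).

∀x ∀y ∀z ((xR²y ∧ xR³z) → ∃w (yR²w ∧ zRw))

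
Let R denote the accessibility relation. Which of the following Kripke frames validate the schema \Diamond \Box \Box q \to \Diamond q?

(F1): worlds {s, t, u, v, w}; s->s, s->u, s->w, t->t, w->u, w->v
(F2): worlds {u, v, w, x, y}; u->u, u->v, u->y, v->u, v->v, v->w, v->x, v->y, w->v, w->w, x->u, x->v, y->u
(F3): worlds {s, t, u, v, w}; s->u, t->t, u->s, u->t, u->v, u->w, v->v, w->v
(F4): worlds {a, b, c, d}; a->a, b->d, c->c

The schema corresponds to a generalized confluence (Geach) condition: \forall x \forall y (xRy \to \exists w (y R^2 w \wedge xRw)).
(F1): fails — sRu but no w* with uR²w* and sRw*.
(F2): ✓.
(F3): ✓.
(F4): fails — bRd but no w with dR²w and bRw.

(F2), (F3)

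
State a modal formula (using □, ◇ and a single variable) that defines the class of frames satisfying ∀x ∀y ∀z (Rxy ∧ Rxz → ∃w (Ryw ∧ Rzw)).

◇□ψ → □◇ψ

This is convergence; the standard corresponding axiom is .2: ◇□ψ → □◇ψ.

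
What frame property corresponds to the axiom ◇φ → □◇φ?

The Euclidean property

Suppose ◇φ→□◇φ is valid. Take Rxy, Rxz and set V(φ)={y}. Then ◇φ at x, so □◇φ at x, so ◇φ at z, so some w with Rzw has φ; w=y, i.e. Rzy. By symmetry of the argument, Ryz.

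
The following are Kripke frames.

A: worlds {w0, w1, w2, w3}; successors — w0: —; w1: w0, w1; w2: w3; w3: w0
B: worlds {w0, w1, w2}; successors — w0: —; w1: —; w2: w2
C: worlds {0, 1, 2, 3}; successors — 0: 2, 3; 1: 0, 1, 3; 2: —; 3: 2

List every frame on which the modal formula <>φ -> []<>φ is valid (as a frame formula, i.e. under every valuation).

B

Frame correspondent (Sahlqvist): forall x forall y forall z (Rxy & Rxz -> Ryz) — i.e. the Euclidean property.
A: fails — Rw1w0 and Rw1w1 but not Rw0w1.
B: holds.
C: fails — R02 and R02 but not R22.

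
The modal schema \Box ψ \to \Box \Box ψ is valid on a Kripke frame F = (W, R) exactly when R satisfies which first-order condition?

Transitivity

This is the 4 axiom.
It corresponds to transitivity: \forall x \forall y \forall z (Rxy \wedge Ryz \to Rxz).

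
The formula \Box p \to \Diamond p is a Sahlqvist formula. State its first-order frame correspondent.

Suppose □p→◇p is valid. At any x set V(p)=W. Then □p at x, so ◇p at x, so x has a successor.

seriality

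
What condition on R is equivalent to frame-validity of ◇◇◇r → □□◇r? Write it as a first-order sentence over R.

∀x ∀y ∀z ((xR³y ∧ xR²z) → ∃w (y = w ∧ zRw))

This is a Sahlqvist (Geach-type) schema ◇^3□^0r → □^2◇^1r.
First-order correspondent: ∀x ∀y ∀z ((xR³y ∧ xR²z) → ∃w (y = w ∧ zRw)).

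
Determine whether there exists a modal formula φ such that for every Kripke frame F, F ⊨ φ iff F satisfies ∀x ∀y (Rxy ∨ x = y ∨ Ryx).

Any modally definable frame class is closed under disjoint unions.
Take 4 disjoint single-world reflexive frames: each is trivially connected, but their disjoint union has 4 worlds with no edge between distinct components, so it is not connected.
So the class is not modally definable.

Not modally definable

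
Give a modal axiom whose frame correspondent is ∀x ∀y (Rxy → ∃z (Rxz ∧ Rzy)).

The condition is density. The C4 schema □□ψ → □ψ defines it.
Suppose □□ψ→□ψ is valid. Take Rxy and set V(ψ)={w : xR²w}. Then □□ψ at x, so □ψ at x, so ψ at y, i.e. ∃z(Rxz∧Rzy).

□□ψ → □ψ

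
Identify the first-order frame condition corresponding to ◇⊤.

seriality

◇⊤ holds at w iff w has a successor, so frame-validity of ◇⊤ is exactly seriality. Equivalently via □φ → ◇φ:
Suppose □φ→◇φ is valid. At any x set V(φ)=W. Then □φ at x, so ◇φ at x, so x has a successor.
Conversely, any frame satisfying ∀x ∃y Rxy validates the schema.
So the correspondent is seriality.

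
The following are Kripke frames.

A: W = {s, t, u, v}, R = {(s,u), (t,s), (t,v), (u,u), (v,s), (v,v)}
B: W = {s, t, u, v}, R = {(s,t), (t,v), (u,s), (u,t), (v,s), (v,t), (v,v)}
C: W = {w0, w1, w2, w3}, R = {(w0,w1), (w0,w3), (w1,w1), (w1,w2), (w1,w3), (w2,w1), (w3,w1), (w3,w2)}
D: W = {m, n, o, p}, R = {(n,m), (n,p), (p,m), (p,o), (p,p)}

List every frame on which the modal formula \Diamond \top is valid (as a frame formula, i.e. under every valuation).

This is the axiom for seriality; its first-order frame correspondent is \forall x \exists y Rxy.
A: ✓.
B: ✓.
C: ✓.
D: fails — world m has no successor.
Valid on: A, B, C.

A, B, C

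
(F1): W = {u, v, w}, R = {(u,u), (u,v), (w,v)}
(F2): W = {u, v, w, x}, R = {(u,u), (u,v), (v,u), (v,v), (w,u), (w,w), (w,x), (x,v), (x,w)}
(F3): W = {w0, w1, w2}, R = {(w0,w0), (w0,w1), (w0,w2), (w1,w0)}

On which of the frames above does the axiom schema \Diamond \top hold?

(F2)

Frame correspondent (Sahlqvist): \forall x \exists y Rxy — i.e. seriality.
(F1): fails — world v has no successor.
(F2): satisfies the condition.
(F3): fails — world w2 has no successor.
Valid on: (F2).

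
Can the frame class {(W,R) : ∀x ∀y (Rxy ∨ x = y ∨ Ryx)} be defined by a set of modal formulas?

Modal frame validity is preserved under disjoint unions.
Take 2 disjoint single-world reflexive frames: each is trivially connected, but their disjoint union has 2 worlds with no edge between distinct components, so it is not connected.
Hence connectedness of R is not modally definable.

Not definable by any modal formula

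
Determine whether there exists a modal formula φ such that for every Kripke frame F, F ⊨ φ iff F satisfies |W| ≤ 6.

Not definable by any modal formula

If a class were modally definable it would be closed under disjoint unions (Goldblatt–Thomason).
Any modal formula valid on each of 7 disjoint one-world frames is valid on their disjoint union (validity is preserved under disjoint unions). Each one-world frame has |W|=1≤6, but the union has |W|=7.
Hence having at most 6 worlds is not modally definable.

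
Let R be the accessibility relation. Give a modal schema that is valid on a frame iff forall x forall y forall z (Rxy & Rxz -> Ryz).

◇q → □◇q

A defining formula is ◇q → □◇q (the 5 axiom).
Suppose ◇q→□◇q is valid. Take Rxy, Rxz and set V(q)={y}. Then ◇q at x, so □◇q at x, so ◇q at z, so some w with Rzw has q; w=y, i.e. Rzy. By symmetry of the argument, Ryz.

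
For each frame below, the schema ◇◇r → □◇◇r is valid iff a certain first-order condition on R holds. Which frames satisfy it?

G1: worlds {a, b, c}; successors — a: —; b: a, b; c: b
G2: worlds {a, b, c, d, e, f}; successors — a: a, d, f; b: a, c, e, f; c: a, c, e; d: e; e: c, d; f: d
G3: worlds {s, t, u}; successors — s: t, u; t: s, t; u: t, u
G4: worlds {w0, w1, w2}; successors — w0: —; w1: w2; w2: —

G3, G4

The schema corresponds to a generalized confluence (Geach) condition: ∀x ∀y ∀z ((xR²y ∧ xRz) → ∃w (y = w ∧ zR²w)).
G1: fails — bR²a, bRa but no w with a=w and aR²w.
G2: fails — aR²a, aRd but no w with a=w and dR²w.
G3: ✓.
G4: ✓.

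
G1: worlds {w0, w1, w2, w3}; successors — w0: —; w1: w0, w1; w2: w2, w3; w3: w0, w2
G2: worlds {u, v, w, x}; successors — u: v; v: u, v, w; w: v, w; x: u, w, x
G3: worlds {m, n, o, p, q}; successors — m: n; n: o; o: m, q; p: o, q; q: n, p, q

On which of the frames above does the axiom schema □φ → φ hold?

none

Frame correspondent (Sahlqvist): ∀x Rxx — i.e. reflexivity.
G1: fails — world w0 does not see itself.
G2: fails — world u does not see itself.
G3: fails — world m does not see itself.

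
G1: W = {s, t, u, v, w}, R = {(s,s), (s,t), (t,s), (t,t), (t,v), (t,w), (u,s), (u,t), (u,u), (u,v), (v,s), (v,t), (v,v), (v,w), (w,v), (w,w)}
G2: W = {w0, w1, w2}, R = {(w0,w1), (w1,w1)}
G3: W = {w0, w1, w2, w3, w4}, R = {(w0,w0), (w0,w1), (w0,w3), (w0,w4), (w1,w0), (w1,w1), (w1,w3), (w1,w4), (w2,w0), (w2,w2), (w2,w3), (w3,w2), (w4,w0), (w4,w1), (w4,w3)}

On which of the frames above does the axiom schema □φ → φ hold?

G1

The schema corresponds to reflexivity: ∀x Rxx.
G1: ✓.
G2: fails — world w0 does not see itself.
G3: fails — world w3 does not see itself.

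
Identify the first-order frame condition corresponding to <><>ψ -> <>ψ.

transitivity

Replacing ψ by ¬ψ and contraposing gives the equivalent schema □ψ → □□ψ.
Suppose □ψ→□□ψ is valid. Take Rxy, Ryz and set V(ψ)={w : Rxw}. Then □ψ at x, so □□ψ at x, so □ψ at y, so ψ at z, i.e. Rxz.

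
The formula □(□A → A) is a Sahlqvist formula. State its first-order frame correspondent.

shift-reflexivity: ∀x ∀y (Rxy → Ryy)

Suppose □(□A→A) is valid. Take Rxy and set V(A)={w : Ryw}. Then at y, □A holds; since □(□A→A) at x, □A→A at y, so A at y, i.e. Ryy.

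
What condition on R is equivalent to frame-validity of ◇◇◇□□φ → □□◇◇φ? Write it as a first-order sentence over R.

This is a Sahlqvist (Geach-type) schema ◇^3□^2φ → □^2◇^2φ.
First-order correspondent: ∀x ∀y ∀z ((xR³y ∧ xR²z) → ∃w (yR²w ∧ zR²w)).

∀x ∀y ∀z ((xR³y ∧ xR²z) → ∃w (yR²w ∧ zR²w))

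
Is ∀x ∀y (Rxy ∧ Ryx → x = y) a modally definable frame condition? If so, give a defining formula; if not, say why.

Any modally definable frame class is closed under surjective bounded morphisms.
The 4-cycle (worlds a,b,c,d with a→b→c→d→a) is antisymmetric. Sending even-indexed worlds to • and odd-indexed worlds to ∘ is a surjective bounded morphism onto the two-world frame with •↔∘, which is not antisymmetric.
Hence antisymmetry is not modally definable.

No — not modally definable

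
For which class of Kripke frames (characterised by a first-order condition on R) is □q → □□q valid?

transitivity

Suppose □q→□□q is valid. Take Rxy, Ryz and set V(q)={w : Rxw}. Then □q at x, so □□q at x, so □q at y, so q at z, i.e. Rxz.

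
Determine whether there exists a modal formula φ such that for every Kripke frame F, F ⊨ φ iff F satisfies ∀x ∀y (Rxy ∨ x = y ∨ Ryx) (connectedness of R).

Not modally definable

Any modally definable frame class is closed under disjoint unions.
Take 4 disjoint single-world reflexive frames: each is trivially connected, but their disjoint union has 4 worlds with no edge between distinct components, so it is not connected.
Hence connectedness of R is not modally definable.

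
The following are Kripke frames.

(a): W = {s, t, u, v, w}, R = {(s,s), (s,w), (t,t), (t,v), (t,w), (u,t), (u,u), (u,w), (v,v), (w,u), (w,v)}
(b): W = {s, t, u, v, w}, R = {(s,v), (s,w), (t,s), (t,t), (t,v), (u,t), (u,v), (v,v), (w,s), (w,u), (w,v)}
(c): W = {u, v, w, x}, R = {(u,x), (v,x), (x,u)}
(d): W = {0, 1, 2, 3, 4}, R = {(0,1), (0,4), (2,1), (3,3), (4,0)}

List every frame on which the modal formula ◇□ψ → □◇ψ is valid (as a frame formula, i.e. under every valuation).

This is the axiom for convergence; its first-order frame correspondent is ∀x ∀y ∀z (Rxy ∧ Rxz → ∃w (Ryw ∧ Rzw)).
(a): fails — Rsw and Rss but w and s have no common successor.
(b): ✓.
(c): ✓.
(d): fails — R01 and R01 but 1 and 1 have no common successor.
Valid on: (b), (c).

(b), (c)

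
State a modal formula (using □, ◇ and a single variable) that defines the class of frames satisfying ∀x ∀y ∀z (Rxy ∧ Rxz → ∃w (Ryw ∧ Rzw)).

The condition is convergence. The .2 schema ◇□s → □◇s defines it.
Suppose ◇□s→□◇s is valid. Take Rxy, Rxz and set V(s)={w : Ryw}. Then □s at y so ◇□s at x, so □◇s at x, so ◇s at z, giving w with Rzw and Ryw.

◇□s → □◇s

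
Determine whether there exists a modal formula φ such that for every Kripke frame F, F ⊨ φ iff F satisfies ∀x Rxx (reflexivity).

The condition is reflexivity. A defining modal formula is □r → r.
Suppose □r→r is valid. At any x set V(r)={w : Rxw}. Then □r holds at x, so r holds at x, i.e. Rxx.

Yes — defined by □r → r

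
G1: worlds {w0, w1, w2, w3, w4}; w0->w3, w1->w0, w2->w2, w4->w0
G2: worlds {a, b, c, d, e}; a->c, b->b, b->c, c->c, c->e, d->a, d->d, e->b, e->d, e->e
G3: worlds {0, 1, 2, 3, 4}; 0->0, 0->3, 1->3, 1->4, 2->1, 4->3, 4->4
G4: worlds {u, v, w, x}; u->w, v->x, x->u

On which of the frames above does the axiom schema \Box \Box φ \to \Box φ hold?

The schema corresponds to density: \forall x \forall y (Rxy \to \exists z (Rxz \wedge Rzy)).
G1: fails — Rw4w0 but no z with Rw4z and Rzw0.
G2: satisfies the condition.
G3: fails — R21 but no z with R2z and Rz1.
G4: fails — Rxu but no z with Rxz and Rzu.

G2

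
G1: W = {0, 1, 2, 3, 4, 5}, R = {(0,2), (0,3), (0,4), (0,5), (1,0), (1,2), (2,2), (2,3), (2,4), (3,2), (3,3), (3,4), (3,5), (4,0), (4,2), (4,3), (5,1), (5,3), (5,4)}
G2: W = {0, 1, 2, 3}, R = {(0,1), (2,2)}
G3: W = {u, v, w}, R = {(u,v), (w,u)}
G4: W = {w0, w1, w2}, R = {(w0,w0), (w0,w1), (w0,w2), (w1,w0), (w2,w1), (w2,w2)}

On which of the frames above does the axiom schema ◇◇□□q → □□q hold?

The schema corresponds to a generalized confluence (Geach) condition: ∀x ∀y ∀z ((xR²y ∧ xR²z) → ∃w (yR²w ∧ z = w)).
G1: fails — 0R²1, 0R²0 but no w with 1R²w and 0=w.
G2: satisfies the condition.
G3: fails — wR²v, wR²v but no t with vR²t and v=t.
G4: satisfies the condition.

G2, G4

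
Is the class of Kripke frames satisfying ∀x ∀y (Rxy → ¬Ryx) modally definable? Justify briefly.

Any modally definable frame class is closed under surjective bounded morphisms.
The 3-cycle (worlds a,b,c with a→b→c→a) is asymmetric. Mapping every world to a single reflexive point • is a surjective bounded morphism, and the reflexive point is not asymmetric (R•• but asymmetry requires ¬R••).
So no modal formula (or set of formulas) defines exactly the asymmetric frames.

No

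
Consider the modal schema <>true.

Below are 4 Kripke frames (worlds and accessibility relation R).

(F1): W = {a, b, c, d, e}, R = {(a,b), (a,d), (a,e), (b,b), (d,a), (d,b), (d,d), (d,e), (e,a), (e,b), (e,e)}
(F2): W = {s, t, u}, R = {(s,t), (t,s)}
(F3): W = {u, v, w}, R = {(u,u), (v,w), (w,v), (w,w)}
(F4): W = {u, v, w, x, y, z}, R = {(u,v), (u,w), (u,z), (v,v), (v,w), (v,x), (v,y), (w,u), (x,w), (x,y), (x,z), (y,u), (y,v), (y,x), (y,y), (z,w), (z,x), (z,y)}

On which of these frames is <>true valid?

The schema corresponds to seriality: forall x exists y Rxy.
(F1): fails — world c has no successor.
(F2): fails — world u has no successor.
(F3): ✓.
(F4): ✓.
Valid on: (F3), (F4).

(F3), (F4)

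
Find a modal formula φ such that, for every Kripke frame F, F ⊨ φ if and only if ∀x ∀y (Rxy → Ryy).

□(□ψ → ψ)

The condition is shift-reflexivity. The T□ schema □(□ψ → ψ) defines it.
Suppose □(□ψ→ψ) is valid. Take Rxy and set V(ψ)={w : Ryw}. Then at y, □ψ holds; since □(□ψ→ψ) at x, □ψ→ψ at y, so ψ at y, i.e. Ryy.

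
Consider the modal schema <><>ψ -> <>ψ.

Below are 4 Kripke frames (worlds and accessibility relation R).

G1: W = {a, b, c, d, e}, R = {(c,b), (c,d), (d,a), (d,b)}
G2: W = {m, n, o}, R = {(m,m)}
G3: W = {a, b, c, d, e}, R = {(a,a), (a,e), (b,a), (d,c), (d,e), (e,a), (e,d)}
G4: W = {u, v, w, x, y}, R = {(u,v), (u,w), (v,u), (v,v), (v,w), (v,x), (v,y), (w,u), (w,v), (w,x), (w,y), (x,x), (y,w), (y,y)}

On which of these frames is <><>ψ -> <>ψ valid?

G2

This is the axiom for transitivity; its first-order frame correspondent is forall x forall y forall z (Rxy & Ryz -> Rxz).
G1: fails — Rcd and Rda but not Rca.
G2: satisfies the condition.
G3: fails — Rea and Rae but not Ree.
G4: fails — Ruv and Rvu but not Ruu.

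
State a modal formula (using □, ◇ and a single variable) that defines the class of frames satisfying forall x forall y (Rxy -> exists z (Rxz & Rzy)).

This is density; the standard corresponding axiom is C4: □□r → □r.
Suppose □□r→□r is valid. Take Rxy and set V(r)={w : xR²w}. Then □□r at x, so □r at x, so r at y, i.e. ∃z(Rxz∧Rzy).

□□r → □r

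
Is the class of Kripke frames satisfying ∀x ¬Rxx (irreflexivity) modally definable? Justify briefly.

No

If a class were modally definable it would be closed under surjective bounded morphisms (Goldblatt–Thomason).
The 5-cycle (worlds 0,1,2,3,4 with 0→1→2→3→4→0) is irreflexive, and the map sending every world to a single reflexive point • is a surjective bounded morphism (forth: every edge maps to (•,•); back: every world has a successor). So any modal formula valid on the 5-cycle is also valid on the reflexive point, which is not irreflexive.
Hence irreflexivity is not modally definable.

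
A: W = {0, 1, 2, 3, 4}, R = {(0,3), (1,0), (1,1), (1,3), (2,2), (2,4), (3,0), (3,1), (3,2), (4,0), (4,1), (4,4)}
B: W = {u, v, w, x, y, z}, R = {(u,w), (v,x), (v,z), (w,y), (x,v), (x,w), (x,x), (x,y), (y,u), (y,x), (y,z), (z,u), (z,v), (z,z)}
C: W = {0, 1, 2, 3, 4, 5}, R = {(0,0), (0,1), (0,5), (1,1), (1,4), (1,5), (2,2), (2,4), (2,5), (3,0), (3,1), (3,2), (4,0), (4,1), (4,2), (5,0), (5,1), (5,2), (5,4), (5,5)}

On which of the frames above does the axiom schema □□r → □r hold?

Frame correspondent (Sahlqvist): ∀x ∀y (Rxy → ∃z (Rxz ∧ Rzy)) — i.e. density.
A: fails — R03 but no z with R0z and Rz3.
B: fails — Ruw but no t with Rut and Rtw.
C: holds.
Valid on: C.

C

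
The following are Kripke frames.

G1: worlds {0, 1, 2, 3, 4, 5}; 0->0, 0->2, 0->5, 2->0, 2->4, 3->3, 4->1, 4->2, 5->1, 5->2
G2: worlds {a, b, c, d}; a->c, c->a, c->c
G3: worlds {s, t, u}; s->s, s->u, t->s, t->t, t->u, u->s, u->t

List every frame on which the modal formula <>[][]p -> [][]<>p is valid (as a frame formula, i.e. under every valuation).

G2, G3

Frame correspondent (Sahlqvist): forall x forall y forall z ((xRy & x R^2 z) -> exists w (y R^2 w & zRw)) — i.e. a generalized confluence (Geach) condition.
G1: fails — 0R0, 0R²1 but no w with 0R²w and 1Rw.
G2: ✓.
G3: ✓.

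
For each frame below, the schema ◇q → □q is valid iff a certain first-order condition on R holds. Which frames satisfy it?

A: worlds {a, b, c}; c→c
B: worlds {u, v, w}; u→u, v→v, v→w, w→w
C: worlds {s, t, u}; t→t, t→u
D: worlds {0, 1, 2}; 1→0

This is the axiom for partial functionality; its first-order frame correspondent is ∀x ∀y ∀z (Rxy ∧ Rxz → y = z).
A: holds.
B: fails — v sees both v and w.
C: fails — t sees both t and u.
D: holds.
Valid on: A, D.

A, D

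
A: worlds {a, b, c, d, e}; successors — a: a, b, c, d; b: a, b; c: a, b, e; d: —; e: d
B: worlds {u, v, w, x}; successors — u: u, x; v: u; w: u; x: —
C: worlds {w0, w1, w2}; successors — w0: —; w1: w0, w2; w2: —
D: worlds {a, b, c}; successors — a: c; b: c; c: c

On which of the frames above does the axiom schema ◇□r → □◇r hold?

D

Frame correspondent (Sahlqvist): ∀x ∀y ∀z (Rxy ∧ Rxz → ∃w (Ryw ∧ Rzw)) — i.e. convergence.
A: fails — Rab and Rad but b and d have no common successor.
B: fails — Rux and Rux but x and x have no common successor.
C: fails — Rw1w2 and Rw1w2 but w2 and w2 have no common successor.
D: satisfies the condition.
Valid on: D.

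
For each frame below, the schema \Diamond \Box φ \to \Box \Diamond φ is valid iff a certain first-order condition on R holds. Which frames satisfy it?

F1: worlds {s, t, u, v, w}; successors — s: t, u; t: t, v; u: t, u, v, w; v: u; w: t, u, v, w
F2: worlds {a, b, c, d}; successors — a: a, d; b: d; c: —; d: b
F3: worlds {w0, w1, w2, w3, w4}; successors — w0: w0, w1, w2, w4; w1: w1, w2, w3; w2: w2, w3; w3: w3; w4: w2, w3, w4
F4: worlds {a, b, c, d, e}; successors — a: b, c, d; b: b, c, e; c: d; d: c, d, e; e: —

This is the axiom for convergence; its first-order frame correspondent is \forall x \forall y \forall z (Rxy \wedge Rxz \to \exists w (Ryw \wedge Rzw)).
F1: fails — Rtv and Rtt but v and t have no common successor.
F2: fails — Raa and Rad but a and d have no common successor.
F3: holds.
F4: fails — Rab and Rac but b and c have no common successor.
Valid on: F3.

F3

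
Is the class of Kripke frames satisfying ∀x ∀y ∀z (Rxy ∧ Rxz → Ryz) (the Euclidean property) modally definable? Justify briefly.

This is a Sahlqvist condition; the 5 axiom ◇p → □◇p defines it.
Suppose ◇p→□◇p is valid. Take Rxy, Rxz and set V(p)={y}. Then ◇p at x, so □◇p at x, so ◇p at z, so some w with Rzw has p; w=y, i.e. Rzy. By symmetry of the argument, Ryz.

Yes — defined by ◇p → □◇p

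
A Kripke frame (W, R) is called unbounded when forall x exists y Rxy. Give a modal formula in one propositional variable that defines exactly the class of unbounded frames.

A defining formula is □q → ◇q (the D axiom).

□q → ◇q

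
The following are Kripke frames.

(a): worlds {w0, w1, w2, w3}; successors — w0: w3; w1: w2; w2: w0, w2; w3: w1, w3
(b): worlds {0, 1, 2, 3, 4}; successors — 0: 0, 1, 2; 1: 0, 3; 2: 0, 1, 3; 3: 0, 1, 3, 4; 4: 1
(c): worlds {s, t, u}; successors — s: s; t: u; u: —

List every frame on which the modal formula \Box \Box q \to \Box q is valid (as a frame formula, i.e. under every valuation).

Frame correspondent (Sahlqvist): \forall x \forall y (Rxy \to \exists z (Rxz \wedge Rzy)) — i.e. density.
(a): holds.
(b): fails — R41 but no z with R4z and Rz1.
(c): fails — Rtu but no z with Rtz and Rzu.
Valid on: (a).

(a)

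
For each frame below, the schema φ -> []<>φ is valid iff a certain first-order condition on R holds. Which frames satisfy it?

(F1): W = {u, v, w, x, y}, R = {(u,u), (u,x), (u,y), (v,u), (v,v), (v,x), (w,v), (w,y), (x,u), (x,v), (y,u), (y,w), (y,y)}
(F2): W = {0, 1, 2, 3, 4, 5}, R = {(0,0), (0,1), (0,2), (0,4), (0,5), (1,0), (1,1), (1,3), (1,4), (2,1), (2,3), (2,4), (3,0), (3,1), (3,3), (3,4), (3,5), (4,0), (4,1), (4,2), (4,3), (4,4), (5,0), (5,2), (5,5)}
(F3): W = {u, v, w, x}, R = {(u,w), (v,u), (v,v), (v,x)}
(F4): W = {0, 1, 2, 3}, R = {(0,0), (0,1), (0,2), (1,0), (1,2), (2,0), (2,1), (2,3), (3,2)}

This is the axiom for symmetry; its first-order frame correspondent is forall x forall y (Rxy -> Ryx).
(F1): fails — Rvu but not Ruv.
(F2): fails — R21 but not R12.
(F3): fails — Rvx but not Rxv.
(F4): condition met.

(F4)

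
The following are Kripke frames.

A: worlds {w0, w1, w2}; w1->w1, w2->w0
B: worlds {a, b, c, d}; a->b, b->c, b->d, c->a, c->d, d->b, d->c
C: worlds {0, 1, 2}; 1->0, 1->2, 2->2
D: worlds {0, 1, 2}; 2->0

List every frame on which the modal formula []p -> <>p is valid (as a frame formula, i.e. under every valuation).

This is the axiom for seriality; its first-order frame correspondent is forall x exists y Rxy.
A: fails — world w0 has no successor.
B: condition met.
C: fails — world 0 has no successor.
D: fails — world 0 has no successor.

B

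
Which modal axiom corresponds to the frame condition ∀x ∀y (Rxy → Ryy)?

□(□p → p)

The condition is shift-reflexivity. The T□ schema □(□p → p) defines it.
Suppose □(□p→p) is valid. Take Rxy and set V(p)={w : Ryw}. Then at y, □p holds; since □(□p→p) at x, □p→p at y, so p at y, i.e. Ryy.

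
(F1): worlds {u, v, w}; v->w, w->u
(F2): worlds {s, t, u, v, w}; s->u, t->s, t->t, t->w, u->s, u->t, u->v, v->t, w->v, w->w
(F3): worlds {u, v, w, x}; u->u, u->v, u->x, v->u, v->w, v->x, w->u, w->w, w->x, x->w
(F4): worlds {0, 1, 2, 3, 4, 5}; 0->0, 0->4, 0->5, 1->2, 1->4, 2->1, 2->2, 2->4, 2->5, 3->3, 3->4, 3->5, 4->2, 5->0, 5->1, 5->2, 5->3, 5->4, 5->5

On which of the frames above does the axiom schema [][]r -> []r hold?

(F3), (F4)

This is the axiom for density; its first-order frame correspondent is forall x forall y (Rxy -> exists z (Rxz & Rzy)).
(F1): fails — Rwu but no z with Rwz and Rzu.
(F2): fails — Ruv but no z with Ruz and Rzv.
(F3): satisfies the condition.
(F4): satisfies the condition.
Valid on: (F3), (F4).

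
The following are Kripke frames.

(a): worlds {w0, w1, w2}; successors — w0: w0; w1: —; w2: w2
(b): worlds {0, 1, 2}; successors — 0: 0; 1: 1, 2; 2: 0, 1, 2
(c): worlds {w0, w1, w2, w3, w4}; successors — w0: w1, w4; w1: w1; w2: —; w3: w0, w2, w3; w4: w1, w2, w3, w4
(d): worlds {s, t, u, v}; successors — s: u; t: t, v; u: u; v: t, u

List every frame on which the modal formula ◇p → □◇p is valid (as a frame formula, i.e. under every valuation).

This is the axiom for the Euclidean property; its first-order frame correspondent is ∀x ∀y ∀z (Rxy ∧ Rxz → Ryz).
(a): ✓.
(b): fails — R20 and R22 but not R02.
(c): fails — Rw0w1 and Rw0w4 but not Rw1w4.
(d): fails — Rtv and Rtv but not Rvv.

(a)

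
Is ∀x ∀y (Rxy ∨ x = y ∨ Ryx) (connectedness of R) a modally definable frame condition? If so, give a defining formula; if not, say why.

Modal frame validity is preserved under disjoint unions.
Take 3 disjoint single-world reflexive frames: each is trivially connected, but their disjoint union has 3 worlds with no edge between distinct components, so it is not connected.
Hence connectedness of R is not modally definable.

No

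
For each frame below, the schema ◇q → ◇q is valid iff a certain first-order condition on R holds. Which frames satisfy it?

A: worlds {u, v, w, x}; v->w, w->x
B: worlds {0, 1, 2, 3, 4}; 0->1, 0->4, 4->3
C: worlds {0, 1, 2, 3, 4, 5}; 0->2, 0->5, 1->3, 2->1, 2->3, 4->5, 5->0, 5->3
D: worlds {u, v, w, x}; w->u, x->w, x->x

A, B, C, D

Frame correspondent (Sahlqvist): ∀x ∀y (xRy → ∃w (y = w ∧ xRw)) — i.e. a generalized confluence (Geach) condition.
A: condition met.
B: condition met.
C: condition met.
D: condition met.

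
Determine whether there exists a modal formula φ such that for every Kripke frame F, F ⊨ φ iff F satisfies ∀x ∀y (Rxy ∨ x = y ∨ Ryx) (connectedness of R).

Not definable by any modal formula

If a class were modally definable it would be closed under disjoint unions (Goldblatt–Thomason).
Take 4 disjoint single-world reflexive frames: each is trivially connected, but their disjoint union has 4 worlds with no edge between distinct components, so it is not connected.
So the class is not modally definable.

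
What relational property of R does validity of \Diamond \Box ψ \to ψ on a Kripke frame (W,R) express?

This is a form of the B axiom.
It corresponds to symmetry: \forall x \forall y (Rxy \to Ryx).

symmetry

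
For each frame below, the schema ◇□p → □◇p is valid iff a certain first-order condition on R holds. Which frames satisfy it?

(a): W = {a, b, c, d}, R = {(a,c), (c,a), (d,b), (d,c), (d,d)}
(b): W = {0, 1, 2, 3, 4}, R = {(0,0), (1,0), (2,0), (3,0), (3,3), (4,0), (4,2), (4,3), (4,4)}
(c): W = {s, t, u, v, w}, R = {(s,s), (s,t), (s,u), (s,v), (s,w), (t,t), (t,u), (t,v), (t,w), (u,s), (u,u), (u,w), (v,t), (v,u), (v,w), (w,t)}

(b)

This is the axiom for convergence; its first-order frame correspondent is ∀x ∀y ∀z (Rxy ∧ Rxz → ∃w (Ryw ∧ Rzw)).
(a): fails — Rdc and Rdd but c and d have no common successor.
(b): ✓.
(c): fails — Rsw and Rsu but w and u have no common successor.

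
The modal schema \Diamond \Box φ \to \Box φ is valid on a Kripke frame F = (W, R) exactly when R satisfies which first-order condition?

Replacing φ by ¬φ and contraposing gives the equivalent schema ◇φ → □◇φ.
Suppose ◇φ→□◇φ is valid. Take Rxy, Rxz and set V(φ)={y}. Then ◇φ at x, so □◇φ at x, so ◇φ at z, so some w with Rzw has φ; w=y, i.e. Rzy. By symmetry of the argument, Ryz.
Conversely, on a frame with the Euclidean property the schema holds at every world under every valuation.
So the correspondent is the Euclidean property.

The Euclidean property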